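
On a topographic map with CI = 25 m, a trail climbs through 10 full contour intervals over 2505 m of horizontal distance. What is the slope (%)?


elevation change = 10 * 25 = 250 m
slope = 250 / 2505 * 100 = 10.0%

10.0%


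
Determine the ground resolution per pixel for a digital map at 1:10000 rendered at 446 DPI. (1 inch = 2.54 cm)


pixel_cm = 2.54 / 446 ≈ 0.005695 cm
ground = pixel_cm * 10000 / 100 = 2.54 * 10000 / (446 * 100) = 25400 / 44600 ≈ 0.57 m

0.57 m


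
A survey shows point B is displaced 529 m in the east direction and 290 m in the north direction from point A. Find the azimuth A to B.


az = atan2(529, 290) = 61.3 deg
adjusted to 0-360: 61.3 degrees

61.3 degrees


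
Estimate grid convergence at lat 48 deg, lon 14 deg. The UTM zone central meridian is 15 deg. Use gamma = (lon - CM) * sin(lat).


gamma = (14 - 15) * sin(48) = -1 * 0.743145 = -0.743 degrees

-0.743 degrees


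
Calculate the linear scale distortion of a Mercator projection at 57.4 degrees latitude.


SF = 1 / cos(57.4) = 1 / 0.538771 = 1.856

1.856


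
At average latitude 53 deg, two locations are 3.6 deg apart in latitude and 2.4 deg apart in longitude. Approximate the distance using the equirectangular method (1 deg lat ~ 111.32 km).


dlat_km = 3.6 * 111.32 = 400.752
dlon_km = 2.4 * 111.32 * cos(53) ≈ 160.786
dist = sqrt(400.752^2 + 160.786^2) ≈ 431.8 km

431.8 km


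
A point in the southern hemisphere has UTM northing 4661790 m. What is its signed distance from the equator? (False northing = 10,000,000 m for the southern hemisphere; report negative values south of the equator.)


For southern: actual = 4661790 - 10000000 = -5338210 m

-5338210 m


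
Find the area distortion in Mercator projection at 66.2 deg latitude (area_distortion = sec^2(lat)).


area_distortion = 1/cos^2(66.2) = 6.141

6.141


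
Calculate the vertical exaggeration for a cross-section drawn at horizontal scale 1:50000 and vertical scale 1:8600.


VE = horizontal_scale / vertical_scale = 50000 / 8600 ≈ 5.8

5.8x


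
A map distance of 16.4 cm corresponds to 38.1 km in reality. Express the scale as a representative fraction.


ground = 38.1 km = 3810000 cm; RF denominator = ground / map = 3810000 / 16.4 ≈ 232317; RF = 1:232317

1:232317


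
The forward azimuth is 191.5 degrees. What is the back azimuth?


back azimuth = (191.5 + 180) mod 360 = 11.5 degrees

11.5 degrees


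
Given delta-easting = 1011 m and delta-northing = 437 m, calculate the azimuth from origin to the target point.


az = atan2(1011, 437) = 66.6 deg
adjusted to 0-360: 66.6 degrees

66.6 degrees


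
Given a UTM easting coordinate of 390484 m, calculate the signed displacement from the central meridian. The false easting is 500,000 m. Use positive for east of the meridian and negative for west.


displacement = 390484 - 500000 = -109516 m

-109516 m


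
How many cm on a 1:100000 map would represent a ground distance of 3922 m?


map_cm = 3922 * 100 / 100000 = 3.922 cm ≈ 3.92 cm

3.92 cm


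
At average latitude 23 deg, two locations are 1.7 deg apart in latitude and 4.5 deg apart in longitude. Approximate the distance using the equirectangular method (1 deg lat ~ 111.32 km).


dlat_km = 1.7 * 111.32 = 189.244
dlon_km = 4.5 * 111.32 * cos(23) ≈ 461.118
dist = sqrt(189.244^2 + 461.118^2) ≈ 498.4 km

498.4 km


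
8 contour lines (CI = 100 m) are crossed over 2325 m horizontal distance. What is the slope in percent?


elevation change = 8 * 100 = 800 m
slope = 800 / 2325 * 100 = 34.4%

34.4%


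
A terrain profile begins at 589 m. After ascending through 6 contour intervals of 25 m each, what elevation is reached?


elevation = 589 + 6 * 25 = 739 m

739 m


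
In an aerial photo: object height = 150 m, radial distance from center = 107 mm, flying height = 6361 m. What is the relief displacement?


d = h * r / H = 150 * 107 / 6361 = 2.52 mm

2.52 mm


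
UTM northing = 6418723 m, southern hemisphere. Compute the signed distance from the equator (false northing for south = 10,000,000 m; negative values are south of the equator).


For southern: actual = 6418723 - 10000000 = -3581277 m

-3581277 m


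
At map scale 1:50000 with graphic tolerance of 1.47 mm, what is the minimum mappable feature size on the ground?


ground = 1.47 mm * 50000 / 1000 = 73.5 m

73.5 m


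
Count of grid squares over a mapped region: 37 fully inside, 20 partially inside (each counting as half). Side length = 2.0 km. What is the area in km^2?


effective squares = 37 + 20 * 0.5 = 47.0
area = 47.0 * 4.0 = 188.0 km^2

188.0 km^2


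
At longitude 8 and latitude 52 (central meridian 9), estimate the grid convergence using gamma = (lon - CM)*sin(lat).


gamma = (8 - 9) * sin(52) = -1 * 0.788011 = -0.788 degrees

-0.788 degrees


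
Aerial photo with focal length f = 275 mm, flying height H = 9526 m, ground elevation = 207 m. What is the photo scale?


scale = f / (H - h) = 275 mm / 9319 m = 275 / 9319000 = 1:33887

1:33887


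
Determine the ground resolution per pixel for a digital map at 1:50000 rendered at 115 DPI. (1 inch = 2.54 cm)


pixel_cm = 2.54 / 115 ≈ 0.022087 cm
ground = pixel_cm * 50000 / 100 = 2.54 * 50000 / (115 * 100) = 127000 / 11500 ≈ 11.04 m

11.04 m


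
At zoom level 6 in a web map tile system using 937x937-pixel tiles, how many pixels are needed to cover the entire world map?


tiles per axis = 2^6 = 64
total tiles = 64^2 = 4096
pixels per axis = 64 * 937 = 59968
total pixels = 59968^2 = 3596161024

3596161024 pixels


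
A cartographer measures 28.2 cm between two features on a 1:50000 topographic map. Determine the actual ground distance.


ground = 28.2 cm * 50000 / 100 = 14100.0 m = 14.1 km

14.1 km


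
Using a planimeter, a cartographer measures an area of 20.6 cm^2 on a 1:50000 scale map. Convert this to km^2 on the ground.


ground_area = 20.6 * (50000/100)^2 = 5150000.0 m^2 = 5.15 km^2

5.15 km^2


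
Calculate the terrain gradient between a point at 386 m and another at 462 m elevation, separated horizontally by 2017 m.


gradient = (462 - 386) / 2017 = 76 / 2017 = 0.0377

0.0377


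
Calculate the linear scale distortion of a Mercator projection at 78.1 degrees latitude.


SF = 1 / cos(78.1) = 1 / 0.206204 = 4.85

4.85


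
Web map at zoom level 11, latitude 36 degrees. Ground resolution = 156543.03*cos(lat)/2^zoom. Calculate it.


res = 156543.03 * cos(36) / 2^11 = 156543.03 * 0.80901699 / 2048 = 61.84 m/pixel

61.84 m/pixel


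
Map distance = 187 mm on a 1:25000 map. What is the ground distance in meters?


ground = 187 mm * 25000 / 1000 = 4675.0 m

4675.0 m


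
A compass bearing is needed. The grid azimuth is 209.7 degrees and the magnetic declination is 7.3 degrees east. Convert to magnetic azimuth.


magnetic azimuth = grid azimuth - declination (east +ve)
mag_az = 209.7 - 7.3 = 202.4 degrees

202.4 degrees


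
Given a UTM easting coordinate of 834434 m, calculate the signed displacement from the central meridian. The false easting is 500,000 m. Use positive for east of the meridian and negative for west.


displacement = 834434 - 500000 = 334434 m

334434 m


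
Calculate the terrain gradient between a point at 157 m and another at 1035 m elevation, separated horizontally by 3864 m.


gradient = (1035 - 157) / 3864 = 878 / 3864 = 0.2272

0.2272


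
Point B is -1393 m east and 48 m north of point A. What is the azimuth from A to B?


az = atan2(-1393, 48) = -88.0 deg
adjusted to 0-360: 272.0 degrees

272.0 degrees


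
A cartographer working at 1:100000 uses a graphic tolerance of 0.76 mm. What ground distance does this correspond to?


ground = 0.76 mm * 100000 / 1000 = 76.0 m

76.0 m


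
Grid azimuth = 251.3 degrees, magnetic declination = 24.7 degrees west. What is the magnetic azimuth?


magnetic azimuth = grid azimuth - declination (east +ve)
mag_az = 251.3 - -24.7 = 276.0 degrees

276.0 degrees


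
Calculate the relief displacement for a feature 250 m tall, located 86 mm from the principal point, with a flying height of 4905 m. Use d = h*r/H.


d = h * r / H = 250 * 86 / 4905 = 4.38 mm

4.38 mm


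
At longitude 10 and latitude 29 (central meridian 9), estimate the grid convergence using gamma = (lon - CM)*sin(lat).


gamma = (10 - 9) * sin(29) = 1 * 0.48481 = 0.485 degrees

0.485 degrees


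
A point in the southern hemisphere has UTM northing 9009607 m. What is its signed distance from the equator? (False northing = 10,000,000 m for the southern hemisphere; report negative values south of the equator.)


For southern: actual = 9009607 - 10000000 = -990393 m

-990393 m


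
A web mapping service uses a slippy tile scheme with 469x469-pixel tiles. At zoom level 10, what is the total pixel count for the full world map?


tiles per axis = 2^10 = 1024
total tiles = 1024^2 = 1048576
pixels per axis = 1024 * 469 = 480256
total pixels = 480256^2 = 230645825536

230645825536 pixels


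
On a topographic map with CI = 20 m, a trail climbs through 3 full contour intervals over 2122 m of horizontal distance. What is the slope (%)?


elevation change = 3 * 20 = 60 m
slope = 60 / 2122 * 100 = 2.8%

2.8%


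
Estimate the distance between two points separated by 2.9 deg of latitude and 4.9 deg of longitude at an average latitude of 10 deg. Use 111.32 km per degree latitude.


dlat_km = 2.9 * 111.32 = 322.828
dlon_km = 4.9 * 111.32 * cos(10) ≈ 537.181
dist = sqrt(322.828^2 + 537.181^2) ≈ 626.7 km

626.7 km


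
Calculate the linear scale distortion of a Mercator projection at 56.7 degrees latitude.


SF = 1 / cos(56.7) = 1 / 0.549023 = 1.821

1.821


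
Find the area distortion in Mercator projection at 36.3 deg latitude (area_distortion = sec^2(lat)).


area_distortion = 1/cos^2(36.3) = 1.54

1.54


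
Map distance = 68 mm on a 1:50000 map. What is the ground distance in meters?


ground = 68 mm * 50000 / 1000 = 3400.0 m

3400.0 m


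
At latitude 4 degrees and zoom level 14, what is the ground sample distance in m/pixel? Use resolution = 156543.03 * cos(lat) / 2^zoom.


res = 156543.03 * cos(4) / 2^14 = 156543.03 * 0.99756405 / 16384 = 9.53 m/pixel

9.53 m/pixel


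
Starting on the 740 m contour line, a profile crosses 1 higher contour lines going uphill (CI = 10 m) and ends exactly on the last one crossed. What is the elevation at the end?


elevation = 740 + 1 * 10 = 750 m

750 m


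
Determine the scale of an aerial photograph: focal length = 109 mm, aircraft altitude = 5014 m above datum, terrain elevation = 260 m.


scale = f / (H - h) = 109 mm / 4754 m = 109 / 4754000 = 1:43615

1:43615


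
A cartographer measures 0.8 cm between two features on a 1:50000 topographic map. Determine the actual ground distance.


ground = 0.8 cm * 50000 / 100 = 400.0 m

400.0 m


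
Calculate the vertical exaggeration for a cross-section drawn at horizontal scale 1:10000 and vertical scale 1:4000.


VE = horizontal_scale / vertical_scale = 10000 / 4000 = 2.5

2.5x


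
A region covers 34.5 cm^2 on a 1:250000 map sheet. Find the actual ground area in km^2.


ground_area = 34.5 * (250000/100)^2 = 215625000.0 m^2 = 215.625 km^2

215.625 km^2


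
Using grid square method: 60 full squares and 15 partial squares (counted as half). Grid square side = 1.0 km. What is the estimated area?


effective squares = 60 + 15 * 0.5 = 67.5
area = 67.5 * 1.0 = 67.5 km^2

67.5 km^2


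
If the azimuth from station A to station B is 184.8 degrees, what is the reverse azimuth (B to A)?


back azimuth = (184.8 + 180) mod 360 = 4.8 degrees

4.8 degrees


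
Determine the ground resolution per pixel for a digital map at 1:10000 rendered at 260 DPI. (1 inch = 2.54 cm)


pixel_cm = 2.54 / 260 ≈ 0.009769 cm
ground = pixel_cm * 10000 / 100 = 2.54 * 10000 / (260 * 100) = 25400 / 26000 ≈ 0.98 m

0.98 m


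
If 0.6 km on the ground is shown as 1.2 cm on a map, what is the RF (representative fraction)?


ground = 0.6 km = 60000 cm; RF denominator = ground / map = 60000 / 1.2 = 50000; RF = 1:50000

1:50000


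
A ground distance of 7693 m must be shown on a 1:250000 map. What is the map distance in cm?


map_cm = 7693 * 100 / 250000 = 3.0772 cm ≈ 3.08 cm

3.08 cm


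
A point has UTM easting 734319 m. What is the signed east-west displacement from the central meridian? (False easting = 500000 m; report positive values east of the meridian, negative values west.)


displacement = 734319 - 500000 = 234319 m

234319 m


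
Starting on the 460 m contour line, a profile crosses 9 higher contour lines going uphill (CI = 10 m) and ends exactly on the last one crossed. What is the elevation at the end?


elevation = 460 + 9 * 10 = 550 m

550 m


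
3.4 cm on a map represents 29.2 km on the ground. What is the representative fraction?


ground = 29.2 km = 2920000 cm; RF denominator = ground / map = 2920000 / 3.4 ≈ 858824; RF = 1:858824

1:858824


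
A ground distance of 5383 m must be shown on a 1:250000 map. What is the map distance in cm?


map_cm = 5383 * 100 / 250000 = 2.1532 cm ≈ 2.15 cm

2.15 cm


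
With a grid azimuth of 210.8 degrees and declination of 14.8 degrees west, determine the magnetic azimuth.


magnetic azimuth = grid azimuth - declination (east +ve)
mag_az = 210.8 - -14.8 = 225.6 degrees

225.6 degrees


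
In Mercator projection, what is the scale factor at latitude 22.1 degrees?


SF = 1 / cos(22.1) = 1 / 0.926529 = 1.079

1.079


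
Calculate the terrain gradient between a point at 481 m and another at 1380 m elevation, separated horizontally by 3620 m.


gradient = (1380 - 481) / 3620 = 899 / 3620 = 0.2483

0.2483


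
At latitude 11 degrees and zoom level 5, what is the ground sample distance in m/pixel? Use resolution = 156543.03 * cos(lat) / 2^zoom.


res = 156543.03 * cos(11) / 2^5 = 156543.03 * 0.98162718 / 32 = 4802.09 m/pixel

4802.09 m/pixel


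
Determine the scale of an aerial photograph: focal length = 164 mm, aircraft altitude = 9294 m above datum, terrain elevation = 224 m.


scale = f / (H - h) = 164 mm / 9070 m = 164 / 9070000 = 1:55305

1:55305


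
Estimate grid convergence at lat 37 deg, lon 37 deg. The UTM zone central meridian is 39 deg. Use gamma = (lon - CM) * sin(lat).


gamma = (37 - 39) * sin(37) = -2 * 0.601815 = -1.204 degrees

-1.204 degrees


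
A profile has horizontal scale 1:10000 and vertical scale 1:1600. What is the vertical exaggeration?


VE = horizontal_scale / vertical_scale = 10000 / 1600 = 6.25

6.25x


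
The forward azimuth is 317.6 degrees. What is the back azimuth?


back azimuth = (317.6 + 180) mod 360 = 137.6 degrees

137.6 degrees


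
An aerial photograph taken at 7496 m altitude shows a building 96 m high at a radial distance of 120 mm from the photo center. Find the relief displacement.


d = h * r / H = 96 * 120 / 7496 = 1.54 mm

1.54 mm


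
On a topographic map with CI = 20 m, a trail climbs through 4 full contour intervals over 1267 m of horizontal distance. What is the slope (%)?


elevation change = 4 * 20 = 80 m
slope = 80 / 1267 * 100 = 6.3%

6.3%


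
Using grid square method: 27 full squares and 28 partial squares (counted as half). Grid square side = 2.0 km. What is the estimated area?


effective squares = 27 + 28 * 0.5 = 41.0
area = 41.0 * 4.0 = 164.0 km^2

164.0 km^2


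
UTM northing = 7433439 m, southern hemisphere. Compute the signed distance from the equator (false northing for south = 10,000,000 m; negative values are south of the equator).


For southern: actual = 7433439 - 10000000 = -2566561 m

-2566561 m


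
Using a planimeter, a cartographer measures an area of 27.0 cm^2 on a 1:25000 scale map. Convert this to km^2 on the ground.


ground_area = 27.0 * (25000/100)^2 = 1687500.0 m^2 = 1.6875 km^2 ≈ 1.688 km^2

1.688 km^2


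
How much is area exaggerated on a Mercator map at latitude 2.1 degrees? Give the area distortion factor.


area_distortion = 1/cos^2(2.1) = 1.001

1.001


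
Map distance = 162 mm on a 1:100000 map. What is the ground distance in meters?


ground = 162 mm * 100000 / 1000 = 16200.0 m

16200.0 m


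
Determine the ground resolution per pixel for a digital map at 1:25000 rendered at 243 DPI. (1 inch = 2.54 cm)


pixel_cm = 2.54 / 243 ≈ 0.010453 cm
ground = pixel_cm * 25000 / 100 = 2.54 * 25000 / (243 * 100) = 63500 / 24300 ≈ 2.61 m

2.61 m


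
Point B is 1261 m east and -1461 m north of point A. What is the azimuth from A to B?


az = atan2(1261, -1461) = 139.2 deg
adjusted to 0-360: 139.2 degrees

139.2 degrees


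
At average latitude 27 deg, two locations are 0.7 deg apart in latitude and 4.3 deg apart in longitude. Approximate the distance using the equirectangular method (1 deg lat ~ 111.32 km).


dlat_km = 0.7 * 111.32 = 77.924
dlon_km = 4.3 * 111.32 * cos(27) ≈ 426.503
dist = sqrt(77.924^2 + 426.503^2) ≈ 433.6 km

433.6 km


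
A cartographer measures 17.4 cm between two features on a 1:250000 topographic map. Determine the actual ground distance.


ground = 17.4 cm * 250000 / 100 = 43500.0 m = 43.5 km

43.5 km


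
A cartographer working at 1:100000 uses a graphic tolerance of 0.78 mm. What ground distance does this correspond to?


ground = 0.78 mm * 100000 / 1000 = 78.0 m

78.0 m


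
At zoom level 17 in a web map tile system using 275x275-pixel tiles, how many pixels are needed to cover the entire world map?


tiles per axis = 2^17 = 131072
total tiles = 131072^2 = 17179869184
pixels per axis = 131072 * 275 = 36044800
total pixels = 36044800^2 = 1299227607040000

1299227607040000 pixels


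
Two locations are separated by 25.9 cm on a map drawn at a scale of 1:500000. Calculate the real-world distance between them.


ground = 25.9 cm * 500000 / 100 = 129500.0 m = 129.5 km

129.5 km


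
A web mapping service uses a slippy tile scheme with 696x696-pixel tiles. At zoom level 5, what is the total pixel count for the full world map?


tiles per axis = 2^5 = 32
total tiles = 32^2 = 1024
pixels per axis = 32 * 696 = 22272
total pixels = 22272^2 = 496041984

496041984 pixels


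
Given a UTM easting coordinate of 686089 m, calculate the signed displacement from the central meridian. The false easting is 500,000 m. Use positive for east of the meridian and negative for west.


displacement = 686089 - 500000 = 186089 m

186089 m


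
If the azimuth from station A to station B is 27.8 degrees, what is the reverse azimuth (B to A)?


back azimuth = (27.8 + 180) mod 360 = 207.8 degrees

207.8 degrees


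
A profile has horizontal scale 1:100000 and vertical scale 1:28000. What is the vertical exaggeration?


VE = horizontal_scale / vertical_scale = 100000 / 28000 ≈ 3.6

3.6x


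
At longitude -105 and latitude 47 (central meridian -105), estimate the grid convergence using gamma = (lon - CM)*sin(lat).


gamma = (-105 - -105) * sin(47) = 0 * 0.731354 = 0.0 degrees

0.0 degrees


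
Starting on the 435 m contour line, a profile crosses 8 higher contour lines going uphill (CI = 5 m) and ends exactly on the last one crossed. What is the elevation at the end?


elevation = 435 + 8 * 5 = 475 m

475 m


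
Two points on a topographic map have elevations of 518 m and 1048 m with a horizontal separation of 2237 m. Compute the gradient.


gradient = (1048 - 518) / 2237 = 530 / 2237 = 0.2369

0.2369


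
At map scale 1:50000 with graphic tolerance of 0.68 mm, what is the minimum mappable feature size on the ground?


ground = 0.68 mm * 50000 / 1000 = 34.0 m

34.0 m


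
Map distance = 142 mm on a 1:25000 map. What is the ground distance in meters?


ground = 142 mm * 25000 / 1000 = 3550.0 m

3550.0 m


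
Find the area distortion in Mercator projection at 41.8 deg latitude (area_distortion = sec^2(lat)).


area_distortion = 1/cos^2(41.8) = 1.799

1.799


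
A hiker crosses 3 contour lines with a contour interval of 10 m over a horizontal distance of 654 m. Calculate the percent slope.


elevation change = 3 * 10 = 30 m
slope = 30 / 654 * 100 = 4.6%

4.6%


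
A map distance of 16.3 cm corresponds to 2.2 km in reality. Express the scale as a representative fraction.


ground = 2.2 km = 220000 cm; RF denominator = ground / map = 220000 / 16.3 ≈ 13497; RF = 1:13497

1:13497


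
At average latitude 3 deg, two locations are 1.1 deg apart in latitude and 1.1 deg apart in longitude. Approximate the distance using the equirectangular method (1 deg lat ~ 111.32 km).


dlat_km = 1.1 * 111.32 = 122.452
dlon_km = 1.1 * 111.32 * cos(3) ≈ 122.284
dist = sqrt(122.452^2 + 122.284^2) ≈ 173.1 km

173.1 km


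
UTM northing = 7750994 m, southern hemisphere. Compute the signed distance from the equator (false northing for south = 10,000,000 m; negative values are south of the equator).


For southern: actual = 7750994 - 10000000 = -2249006 m

-2249006 m


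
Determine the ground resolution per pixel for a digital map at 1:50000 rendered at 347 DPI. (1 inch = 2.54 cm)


pixel_cm = 2.54 / 347 ≈ 0.00732 cm
ground = pixel_cm * 50000 / 100 = 2.54 * 50000 / (347 * 100) = 127000 / 34700 ≈ 3.66 m

3.66 m


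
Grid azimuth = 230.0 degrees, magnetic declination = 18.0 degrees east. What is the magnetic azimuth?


magnetic azimuth = grid azimuth - declination (east +ve)
mag_az = 230.0 - 18.0 = 212.0 degrees

212.0 degrees


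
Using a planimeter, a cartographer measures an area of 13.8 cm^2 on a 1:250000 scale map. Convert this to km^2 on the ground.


ground_area = 13.8 * (250000/100)^2 = 86250000.0 m^2 = 86.25 km^2

86.25 km^2


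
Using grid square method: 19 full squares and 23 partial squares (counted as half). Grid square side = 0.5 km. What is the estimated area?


effective squares = 19 + 23 * 0.5 = 30.5
area = 30.5 * 0.25 = 7.625 km^2

7.625 km^2


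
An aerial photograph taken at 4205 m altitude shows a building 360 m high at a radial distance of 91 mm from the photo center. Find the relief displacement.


d = h * r / H = 360 * 91 / 4205 = 7.79 mm

7.79 mm


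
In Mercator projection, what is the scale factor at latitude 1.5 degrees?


SF = 1 / cos(1.5) = 1 / 0.999657 = 1.0

1.0


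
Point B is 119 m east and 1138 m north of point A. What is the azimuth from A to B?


az = atan2(119, 1138) = 6.0 deg
adjusted to 0-360: 6.0 degrees

6.0 degrees


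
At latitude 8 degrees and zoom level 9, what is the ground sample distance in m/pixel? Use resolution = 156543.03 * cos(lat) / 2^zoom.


res = 156543.03 * cos(8) / 2^9 = 156543.03 * 0.99026807 / 512 = 302.77 m/pixel

302.77 m/pixel


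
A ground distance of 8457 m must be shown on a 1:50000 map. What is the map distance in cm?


map_cm = 8457 * 100 / 50000 = 16.914 cm ≈ 16.91 cm

16.91 cm


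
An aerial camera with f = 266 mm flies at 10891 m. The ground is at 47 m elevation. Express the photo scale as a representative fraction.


scale = f / (H - h) = 266 mm / 10844 m = 266 / 10844000 = 1:40767

1:40767


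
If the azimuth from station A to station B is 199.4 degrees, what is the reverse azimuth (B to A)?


back azimuth = (199.4 + 180) mod 360 = 19.4 degrees

19.4 degrees


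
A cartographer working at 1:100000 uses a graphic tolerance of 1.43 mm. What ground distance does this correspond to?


ground = 1.43 mm * 100000 / 1000 = 143.0 m

143.0 m


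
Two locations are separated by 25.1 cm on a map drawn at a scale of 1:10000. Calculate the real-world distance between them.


ground = 25.1 cm * 10000 / 100 = 2510.0 m = 2.51 km

2.51 km


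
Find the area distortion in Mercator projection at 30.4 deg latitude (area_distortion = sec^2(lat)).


area_distortion = 1/cos^2(30.4) = 1.344

1.344


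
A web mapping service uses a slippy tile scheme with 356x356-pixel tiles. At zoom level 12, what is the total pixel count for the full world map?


tiles per axis = 2^12 = 4096
total tiles = 4096^2 = 16777216
pixels per axis = 4096 * 356 = 1458176
total pixels = 1458176^2 = 2126277246976

2126277246976 pixels


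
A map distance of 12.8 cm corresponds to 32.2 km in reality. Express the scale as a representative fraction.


ground = 32.2 km = 3220000 cm; RF denominator = ground / map = 3220000 / 12.8 ≈ 251563; RF = 1:251563

1:251563


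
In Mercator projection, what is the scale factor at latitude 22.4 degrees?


SF = 1 / cos(22.4) = 1 / 0.924546 = 1.082

1.082


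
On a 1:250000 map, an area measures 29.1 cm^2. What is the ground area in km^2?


ground_area = 29.1 * (250000/100)^2 = 181875000.0 m^2 = 181.875 km^2

181.875 km^2


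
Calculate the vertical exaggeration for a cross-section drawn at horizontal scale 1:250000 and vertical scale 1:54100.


VE = horizontal_scale / vertical_scale = 250000 / 54100 ≈ 4.6

4.6x


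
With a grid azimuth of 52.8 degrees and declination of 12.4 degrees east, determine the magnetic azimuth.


magnetic azimuth = grid azimuth - declination (east +ve)
mag_az = 52.8 - 12.4 = 40.4 degrees

40.4 degrees


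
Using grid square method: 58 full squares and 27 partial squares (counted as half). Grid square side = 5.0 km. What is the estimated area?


effective squares = 58 + 27 * 0.5 = 71.5
area = 71.5 * 25.0 = 1787.5 km^2

1787.5 km^2


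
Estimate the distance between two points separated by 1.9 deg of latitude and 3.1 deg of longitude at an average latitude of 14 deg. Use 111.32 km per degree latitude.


dlat_km = 1.9 * 111.32 = 211.508
dlon_km = 3.1 * 111.32 * cos(14) ≈ 334.841
dist = sqrt(211.508^2 + 334.841^2) ≈ 396.0 km

396.0 km


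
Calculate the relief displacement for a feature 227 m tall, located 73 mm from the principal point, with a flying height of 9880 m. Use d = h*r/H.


d = h * r / H = 227 * 73 / 9880 = 1.68 mm

1.68 mm


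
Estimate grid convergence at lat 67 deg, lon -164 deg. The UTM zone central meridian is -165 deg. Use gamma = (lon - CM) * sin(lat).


gamma = (-164 - -165) * sin(67) = 1 * 0.920505 = 0.921 degrees

0.921 degrees


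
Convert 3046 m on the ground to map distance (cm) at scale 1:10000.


map_cm = 3046 * 100 / 10000 = 30.46 cm

30.46 cm


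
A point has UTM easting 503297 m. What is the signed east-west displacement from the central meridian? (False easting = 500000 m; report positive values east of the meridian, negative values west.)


displacement = 503297 - 500000 = 3297 m

3297 m


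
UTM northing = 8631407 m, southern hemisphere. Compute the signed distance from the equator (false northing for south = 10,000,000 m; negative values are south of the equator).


For southern: actual = 8631407 - 10000000 = -1368593 m

-1368593 m


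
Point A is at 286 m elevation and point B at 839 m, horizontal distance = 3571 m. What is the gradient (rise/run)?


gradient = (839 - 286) / 3571 = 553 / 3571 = 0.1549

0.1549


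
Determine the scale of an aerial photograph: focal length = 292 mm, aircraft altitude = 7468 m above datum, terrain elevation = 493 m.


scale = f / (H - h) = 292 mm / 6975 m = 292 / 6975000 = 1:23887

1:23887


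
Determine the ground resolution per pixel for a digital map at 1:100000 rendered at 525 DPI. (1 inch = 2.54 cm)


pixel_cm = 2.54 / 525 ≈ 0.004838 cm
ground = pixel_cm * 100000 / 100 = 2.54 * 100000 / (525 * 100) = 254000 / 52500 ≈ 4.84 m

4.84 m


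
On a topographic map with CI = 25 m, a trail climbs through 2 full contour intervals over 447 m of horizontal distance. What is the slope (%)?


elevation change = 2 * 25 = 50 m
slope = 50 / 447 * 100 = 11.2%

11.2%


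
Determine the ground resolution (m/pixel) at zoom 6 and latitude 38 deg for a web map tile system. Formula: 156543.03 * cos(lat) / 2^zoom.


res = 156543.03 * cos(38) / 2^6 = 156543.03 * 0.78801075 / 64 = 1927.46 m/pixel

1927.46 m/pixel


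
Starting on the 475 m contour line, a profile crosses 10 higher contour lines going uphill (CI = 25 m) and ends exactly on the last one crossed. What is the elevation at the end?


elevation = 475 + 10 * 25 = 725 m

725 m


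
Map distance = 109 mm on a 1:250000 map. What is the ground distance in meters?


ground = 109 mm * 250000 / 1000 = 27250.0 m

27250.0 m


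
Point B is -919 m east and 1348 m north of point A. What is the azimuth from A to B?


az = atan2(-919, 1348) = -34.3 deg
adjusted to 0-360: 325.7 degrees

325.7 degrees


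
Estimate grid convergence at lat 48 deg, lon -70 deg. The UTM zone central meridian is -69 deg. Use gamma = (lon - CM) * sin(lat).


gamma = (-70 - -69) * sin(48) = -1 * 0.743145 = -0.743 degrees

-0.743 degrees


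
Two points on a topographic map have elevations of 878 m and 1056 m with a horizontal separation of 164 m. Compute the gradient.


gradient = (1056 - 878) / 164 = 178 / 164 = 1.0854

1.0854


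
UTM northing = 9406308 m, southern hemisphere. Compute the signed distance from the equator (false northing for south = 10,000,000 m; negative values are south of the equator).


For southern: actual = 9406308 - 10000000 = -593692 m

-593692 m


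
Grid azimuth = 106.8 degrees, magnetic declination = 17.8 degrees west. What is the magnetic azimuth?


magnetic azimuth = grid azimuth - declination (east +ve)
mag_az = 106.8 - -17.8 = 124.6 degrees

124.6 degrees


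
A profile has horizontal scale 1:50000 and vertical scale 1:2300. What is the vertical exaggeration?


VE = horizontal_scale / vertical_scale = 50000 / 2300 ≈ 21.7

21.7x


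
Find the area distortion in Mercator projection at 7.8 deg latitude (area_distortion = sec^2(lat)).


area_distortion = 1/cos^2(7.8) = 1.019

1.019


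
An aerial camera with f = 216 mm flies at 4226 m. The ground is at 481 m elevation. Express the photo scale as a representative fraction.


scale = f / (H - h) = 216 mm / 3745 m = 216 / 3745000 = 1:17338

1:17338


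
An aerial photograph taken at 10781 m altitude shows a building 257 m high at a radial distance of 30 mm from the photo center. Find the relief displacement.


d = h * r / H = 257 * 30 / 10781 = 0.72 mm

0.72 mm


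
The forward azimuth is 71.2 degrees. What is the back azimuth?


back azimuth = (71.2 + 180) mod 360 = 251.2 degrees

251.2 degrees


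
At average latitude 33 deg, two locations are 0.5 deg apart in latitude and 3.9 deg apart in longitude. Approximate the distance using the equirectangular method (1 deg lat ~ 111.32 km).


dlat_km = 0.5 * 111.32 = 55.66
dlon_km = 3.9 * 111.32 * cos(33) ≈ 364.107
dist = sqrt(55.66^2 + 364.107^2) ≈ 368.3 km

368.3 km


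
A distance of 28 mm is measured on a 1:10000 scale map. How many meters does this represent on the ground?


ground = 28 mm * 10000 / 1000 = 280.0 m

280.0 m


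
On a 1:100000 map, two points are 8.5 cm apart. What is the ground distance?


ground = 8.5 cm * 100000 / 100 = 8500.0 m = 8.5 km

8.5 km


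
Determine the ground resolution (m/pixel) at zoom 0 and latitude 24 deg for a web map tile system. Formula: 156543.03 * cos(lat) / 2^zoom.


res = 156543.03 * cos(24) / 2^0 = 156543.03 * 0.91354546 / 1 = 143009.17 m/pixel

143009.17 m/pixel


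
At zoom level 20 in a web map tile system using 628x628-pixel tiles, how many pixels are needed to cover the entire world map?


tiles per axis = 2^20 = 1048576
total tiles = 1048576^2 = 1099511627776
pixels per axis = 1048576 * 628 = 658505728
total pixels = 658505728^2 = 433629793808809984

433629793808809984 pixels


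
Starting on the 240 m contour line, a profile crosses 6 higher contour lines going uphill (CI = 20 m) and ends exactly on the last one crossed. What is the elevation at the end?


elevation = 240 + 6 * 20 = 360 m

360 m


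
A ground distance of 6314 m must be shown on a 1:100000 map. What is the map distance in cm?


map_cm = 6314 * 100 / 100000 = 6.314 cm ≈ 6.31 cm

6.31 cm


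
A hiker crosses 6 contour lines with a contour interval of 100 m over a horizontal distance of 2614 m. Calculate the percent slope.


elevation change = 6 * 100 = 600 m
slope = 600 / 2614 * 100 = 23.0%

23.0%


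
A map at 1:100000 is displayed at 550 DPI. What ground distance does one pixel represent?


pixel_cm = 2.54 / 550 ≈ 0.004618 cm
ground = pixel_cm * 100000 / 100 = 2.54 * 100000 / (550 * 100) = 254000 / 55000 ≈ 4.62 m

4.62 m


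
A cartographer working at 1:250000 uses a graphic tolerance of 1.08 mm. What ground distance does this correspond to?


ground = 1.08 mm * 250000 / 1000 = 270.0 m

270.0 m


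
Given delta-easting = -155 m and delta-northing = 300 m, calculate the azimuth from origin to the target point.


az = atan2(-155, 300) = -27.3 deg
adjusted to 0-360: 332.7 degrees

332.7 degrees


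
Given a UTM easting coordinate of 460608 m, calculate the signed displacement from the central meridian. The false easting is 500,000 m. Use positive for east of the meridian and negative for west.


displacement = 460608 - 500000 = -39392 m

-39392 m


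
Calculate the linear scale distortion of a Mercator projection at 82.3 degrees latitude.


SF = 1 / cos(82.3) = 1 / 0.133986 = 7.463

7.463


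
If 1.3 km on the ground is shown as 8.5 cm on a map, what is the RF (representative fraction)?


ground = 1.3 km = 130000 cm; RF denominator = ground / map = 130000 / 8.5 ≈ 15294; RF = 1:15294

1:15294


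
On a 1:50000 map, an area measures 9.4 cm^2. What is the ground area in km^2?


ground_area = 9.4 * (50000/100)^2 = 2350000.0 m^2 = 2.35 km^2

2.35 km^2


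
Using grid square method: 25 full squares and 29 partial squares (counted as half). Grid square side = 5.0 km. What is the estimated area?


effective squares = 25 + 29 * 0.5 = 39.5
area = 39.5 * 25.0 = 987.5 km^2

987.5 km^2


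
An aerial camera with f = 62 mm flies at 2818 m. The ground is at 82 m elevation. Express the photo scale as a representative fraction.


scale = f / (H - h) = 62 mm / 2736 m = 62 / 2736000 = 1:44129

1:44129


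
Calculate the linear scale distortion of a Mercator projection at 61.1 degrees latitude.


SF = 1 / cos(61.1) = 1 / 0.483282 = 2.069

2.069


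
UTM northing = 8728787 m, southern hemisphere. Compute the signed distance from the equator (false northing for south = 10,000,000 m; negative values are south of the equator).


For southern: actual = 8728787 - 10000000 = -1271213 m

-1271213 m


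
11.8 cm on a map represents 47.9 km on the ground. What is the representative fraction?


ground = 47.9 km = 4790000 cm; RF denominator = ground / map = 4790000 / 11.8 ≈ 405932; RF = 1:405932

1:405932


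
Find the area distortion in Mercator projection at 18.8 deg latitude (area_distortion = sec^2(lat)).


area_distortion = 1/cos^2(18.8) = 1.116

1.116


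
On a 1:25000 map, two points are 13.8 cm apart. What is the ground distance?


ground = 13.8 cm * 25000 / 100 = 3450.0 m = 3.45 km

3.45 km


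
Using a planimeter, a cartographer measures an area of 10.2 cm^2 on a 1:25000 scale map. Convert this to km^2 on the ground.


ground_area = 10.2 * (25000/100)^2 = 637500.0 m^2 = 0.6375 km^2 ≈ 0.638 km^2

0.638 km^2


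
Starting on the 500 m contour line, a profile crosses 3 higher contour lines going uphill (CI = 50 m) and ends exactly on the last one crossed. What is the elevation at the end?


elevation = 500 + 3 * 50 = 650 m

650 m


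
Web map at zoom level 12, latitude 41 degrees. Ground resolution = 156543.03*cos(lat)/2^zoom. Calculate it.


res = 156543.03 * cos(41) / 2^12 = 156543.03 * 0.75470958 / 4096 = 28.84 m/pixel

28.84 m/pixel


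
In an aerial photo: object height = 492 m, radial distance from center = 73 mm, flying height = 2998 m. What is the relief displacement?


d = h * r / H = 492 * 73 / 2998 = 11.98 mm

11.98 mm


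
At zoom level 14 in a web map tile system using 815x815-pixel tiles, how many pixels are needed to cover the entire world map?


tiles per axis = 2^14 = 16384
total tiles = 16384^2 = 268435456
pixels per axis = 16384 * 815 = 13352960
total pixels = 13352960^2 = 178301540761600

178301540761600 pixels


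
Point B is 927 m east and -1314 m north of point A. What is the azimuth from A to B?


az = atan2(927, -1314) = 144.8 deg
adjusted to 0-360: 144.8 degrees

144.8 degrees


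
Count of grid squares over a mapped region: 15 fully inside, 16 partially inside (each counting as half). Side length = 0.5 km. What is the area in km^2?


effective squares = 15 + 16 * 0.5 = 23.0
area = 23.0 * 0.25 = 5.75 km^2

5.75 km^2


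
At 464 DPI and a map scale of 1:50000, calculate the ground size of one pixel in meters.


pixel_cm = 2.54 / 464 ≈ 0.005474 cm
ground = pixel_cm * 50000 / 100 = 2.54 * 50000 / (464 * 100) = 127000 / 46400 ≈ 2.74 m

2.74 m


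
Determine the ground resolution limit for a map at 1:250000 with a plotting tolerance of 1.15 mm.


ground = 1.15 mm * 250000 / 1000 = 287.5 m

287.5 m


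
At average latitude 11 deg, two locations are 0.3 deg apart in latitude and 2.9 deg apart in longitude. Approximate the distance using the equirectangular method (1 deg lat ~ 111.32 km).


dlat_km = 0.3 * 111.32 = 33.396
dlon_km = 2.9 * 111.32 * cos(11) ≈ 316.897
dist = sqrt(33.396^2 + 316.897^2) ≈ 318.7 km

318.7 km


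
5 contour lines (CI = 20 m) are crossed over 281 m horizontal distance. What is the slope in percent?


elevation change = 5 * 20 = 100 m
slope = 100 / 281 * 100 = 35.6%

35.6%


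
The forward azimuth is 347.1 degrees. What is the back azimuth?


back azimuth = (347.1 + 180) mod 360 = 167.1 degrees

167.1 degrees


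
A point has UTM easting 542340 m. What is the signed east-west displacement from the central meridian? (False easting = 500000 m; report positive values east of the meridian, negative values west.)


displacement = 542340 - 500000 = 42340 m

42340 m


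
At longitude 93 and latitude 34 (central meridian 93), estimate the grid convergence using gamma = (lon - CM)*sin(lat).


gamma = (93 - 93) * sin(34) = 0 * 0.559193 = 0.0 degrees

0.0 degrees


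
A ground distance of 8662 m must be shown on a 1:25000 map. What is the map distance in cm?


map_cm = 8662 * 100 / 25000 = 34.648 cm ≈ 34.65 cm

34.65 cm


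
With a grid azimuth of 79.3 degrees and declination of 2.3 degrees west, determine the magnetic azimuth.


magnetic azimuth = grid azimuth - declination (east +ve)
mag_az = 79.3 - -2.3 = 81.6 degrees

81.6 degrees


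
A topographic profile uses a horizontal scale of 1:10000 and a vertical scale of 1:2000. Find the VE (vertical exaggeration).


VE = horizontal_scale / vertical_scale = 10000 / 2000 = 5.0

5.0x


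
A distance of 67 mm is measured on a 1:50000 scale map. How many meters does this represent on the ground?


ground = 67 mm * 50000 / 1000 = 3350.0 m

3350.0 m


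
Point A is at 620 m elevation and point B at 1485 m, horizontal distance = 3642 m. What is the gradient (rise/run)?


gradient = (1485 - 620) / 3642 = 865 / 3642 = 0.2375

0.2375


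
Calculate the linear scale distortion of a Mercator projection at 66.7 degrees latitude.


SF = 1 / cos(66.7) = 1 / 0.395546 = 2.528

2.528


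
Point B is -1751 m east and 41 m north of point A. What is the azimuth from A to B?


az = atan2(-1751, 41) = -88.7 deg
adjusted to 0-360: 271.3 degrees

271.3 degrees


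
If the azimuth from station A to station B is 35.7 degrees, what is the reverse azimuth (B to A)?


back azimuth = (35.7 + 180) mod 360 = 215.7 degrees

215.7 degrees


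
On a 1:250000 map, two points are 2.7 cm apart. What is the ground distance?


ground = 2.7 cm * 250000 / 100 = 6750.0 m = 6.75 km

6.75 km
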